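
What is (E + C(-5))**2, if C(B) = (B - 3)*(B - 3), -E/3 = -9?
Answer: 8281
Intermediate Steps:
E = 27 (E = -3*(-9) = 27)
C(B) = (-3 + B)**2 (C(B) = (-3 + B)*(-3 + B) = (-3 + B)**2)
(E + C(-5))**2 = (27 + (-3 - 5)**2)**2 = (27 + (-8)**2)**2 = (27 + 64)**2 = 91**2 = 8281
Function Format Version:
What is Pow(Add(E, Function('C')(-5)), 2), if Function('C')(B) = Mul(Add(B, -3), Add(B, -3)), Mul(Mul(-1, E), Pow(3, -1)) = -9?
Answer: 8281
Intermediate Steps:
E = 27 (E = Mul(-3, -9) = 27)
Function('C')(B) = Pow(Add(-3, B), 2) (Function('C')(B) = Mul(Add(-3, B), Add(-3, B)) = Pow(Add(-3, B), 2))
Pow(Add(E, Function('C')(-5)), 2) = Pow(Add(27, Pow(Add(-3, -5), 2)), 2) = Pow(Add(27, Pow(-8, 2)), 2) = Pow(Add(27, 64), 2) = Pow(91, 2) = 8281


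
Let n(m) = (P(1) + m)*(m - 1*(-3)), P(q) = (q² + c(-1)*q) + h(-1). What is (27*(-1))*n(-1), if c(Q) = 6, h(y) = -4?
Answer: -108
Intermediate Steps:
P(q) = -4 + q² + 6*q (P(q) = (q² + 6*q) - 4 = -4 + q² + 6*q)
n(m) = (3 + m)² (n(m) = ((-4 + 1² + 6*1) + m)*(m - 1*(-3)) = ((-4 + 1 + 6) + m)*(m + 3) = (3 + m)*(3 + m) = (3 + m)²)
(27*(-1))*n(-1) = (27*(-1))*(9 + (-1)² + 6*(-1)) = -27*(9 + 1 - 6) = -27*4 = -108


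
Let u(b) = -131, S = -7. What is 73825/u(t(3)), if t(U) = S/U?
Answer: -73825/131 ≈ -563.55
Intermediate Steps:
t(U) = -7/U
73825/u(t(3)) = 73825/(-131) = 73825*(-1/131) = -73825/131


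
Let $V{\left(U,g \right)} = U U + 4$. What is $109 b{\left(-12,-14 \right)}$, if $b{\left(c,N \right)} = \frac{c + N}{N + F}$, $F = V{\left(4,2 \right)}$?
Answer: $- \frac{1417}{3} \approx -472.33$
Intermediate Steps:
$V{\left(U,g \right)} = 4 + U^{2}$ ($V{\left(U,g \right)} = U^{2} + 4 = 4 + U^{2}$)
$F = 20$ ($F = 4 + 4^{2} = 4 + 16 = 20$)
$b{\left(c,N \right)} = \frac{N + c}{20 + N}$ ($b{\left(c,N \right)} = \frac{c + N}{N + 20} = \frac{N + c}{20 + N}$)
$109 b{\left(-12,-14 \right)} = 109 \frac{-14 - 12}{20 - 14} = 109 \cdot \frac{1}{6} \left(-26\right) = 109 \left(- \frac{13}{3}\right) = - \frac{1417}{3}$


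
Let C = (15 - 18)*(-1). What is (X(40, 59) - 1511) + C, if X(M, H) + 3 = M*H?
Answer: 849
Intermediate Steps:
X(M, H) = -3 + H*M (X(M, H) = -3 + M*H = -3 + H*M)
C = 3 (C = -3*(-1) = 3)
(X(40, 59) - 1511) + C = ((-3 + 59*40) - 1511) + 3 = ((-3 + 2360) - 1511) + 3 = (2357 - 1511) + 3 = 846 + 3 = 849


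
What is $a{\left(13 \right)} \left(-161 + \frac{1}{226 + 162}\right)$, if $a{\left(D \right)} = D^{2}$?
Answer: $- \frac{10556923}{388} \approx -27209.0$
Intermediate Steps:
$a{\left(13 \right)} \left(-161 + \frac{1}{226 + 162}\right) = 13^{2} \left(-161 + \frac{1}{226 + 162}\right) = 169 \left(-161 + \frac{1}{388}\right) = 169 \left(- \frac{62467}{388}\right) = - \frac{10556923}{388}$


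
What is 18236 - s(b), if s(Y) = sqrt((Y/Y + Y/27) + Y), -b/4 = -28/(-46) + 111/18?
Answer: 18236 - I*sqrt(1161431)/207 ≈ 18236.0 - 5.2063*I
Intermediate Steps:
b = -1870/69 (b = -4*(-28/(-46) + 111/18) = -4*(-28*(-1/46) + 111*(1/18)) = -4*(14/23 + 37/6) = -4*935/138 = -1870/69 ≈ -27.101)
s(Y) = sqrt(1 + 28*Y/27) (s(Y) = sqrt((1 + Y*(1/27)) + Y) = sqrt((1 + Y/27) + Y) = sqrt(1 + 28*Y/27))
18236 - s(b) = 18236 - sqrt(81 + 84*(-1870/69))/9 = 18236 - sqrt(81 - 52360/23)/9 = 18236 - sqrt(-50497/23)/9 = 18236 - I*sqrt(1161431)/23/9 = 18236 - I*sqrt(1161431)/207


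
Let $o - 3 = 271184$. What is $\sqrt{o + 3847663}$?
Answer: $135 \sqrt{226} \approx 2029.5$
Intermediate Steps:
$o = 271187$ ($o = 3 + 271184 = 271187$)
$\sqrt{o + 3847663} = \sqrt{271187 + 3847663} = \sqrt{4118850} = 135 \sqrt{226}$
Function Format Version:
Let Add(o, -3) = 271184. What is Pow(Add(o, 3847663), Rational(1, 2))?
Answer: Mul(135, Pow(226, Rational(1, 2))) ≈ 2029.5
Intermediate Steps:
o = 271187 (o = Add(3, 271184) = 271187)
Pow(Add(o, 3847663), Rational(1, 2)) = Pow(Add(271187, 3847663), Rational(1, 2)) = Pow(4118850, Rational(1, 2)) = Mul(135, Pow(226, Rational(1, 2)))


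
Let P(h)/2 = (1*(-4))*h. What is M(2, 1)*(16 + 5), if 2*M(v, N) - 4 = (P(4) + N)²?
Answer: 20265/2 ≈ 10133.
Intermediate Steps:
P(h) = -8*h (P(h) = 2*((1*(-4))*h) = 2*(-4*h) = -8*h)
M(v, N) = 2 + (-32 + N)²/2 (M(v, N) = 2 + (-8*4 + N)²/2 = 2 + (-32 + N)²/2)
M(2, 1)*(16 + 5) = (2 + (-32 + 1)²/2)*(16 + 5) = (2 + (½)*(-31)²)*21 = (2 + (½)*961)*21 = (2 + 961/2)*21 = (965/2)*21 = 20265/2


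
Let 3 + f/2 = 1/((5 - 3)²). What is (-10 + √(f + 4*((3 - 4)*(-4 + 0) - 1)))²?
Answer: (20 - √26)²/4 ≈ 55.510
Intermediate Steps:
f = -11/2 (f = -6 + 2/((5 - 3)²) = -6 + 2/(2²) = -6 + 2/4 = -6 + 2*(¼) = -6 + ½ = -11/2 ≈ -5.5000)
(-10 + √(f + 4*((3 - 4)*(-4 + 0) - 1)))² = (-10 + √(-11/2 + 4*((3 - 4)*(-4 + 0) - 1)))² = (-10 + √(-11/2 + 4*(-1*(-4) - 1)))² = (-10 + √(-11/2 + 4*(4 - 1)))² = (-10 + √(-11/2 + 4*3))² = (-10 + √(-11/2 + 12))² = (-10 + √(13/2))² = (-10 + √26/2)²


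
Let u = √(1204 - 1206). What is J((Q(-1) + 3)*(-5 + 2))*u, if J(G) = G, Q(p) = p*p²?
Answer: -6*I*√2 ≈ -8.4853*I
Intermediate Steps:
Q(p) = p³
u = I*√2 (u = √(-2) = I*√2 ≈ 1.4142*I)
J((Q(-1) + 3)*(-5 + 2))*u = (((-1)³ + 3)*(-5 + 2))*(I*√2) = ((-1 + 3)*(-3))*(I*√2) = (2*(-3))*(I*√2) = -6*I*√2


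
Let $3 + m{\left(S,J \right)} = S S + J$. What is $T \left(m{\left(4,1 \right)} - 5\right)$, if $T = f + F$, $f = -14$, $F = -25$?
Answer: $-351$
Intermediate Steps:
$T = -39$ ($T = -14 - 25 = -39$)
$m{\left(S,J \right)} = -3 + J + S^{2}$ ($m{\left(S,J \right)} = -3 + \left(S S + J\right) = -3 + \left(S^{2} + J\right) = -3 + \left(J + S^{2}\right) = -3 + J + S^{2}$)
$T \left(m{\left(4,1 \right)} - 5\right) = - 39 \left(\left(-3 + 1 + 4^{2}\right) - 5\right) = - 39 \left(\left(-3 + 1 + 16\right) - 5\right) = - 39 \left(14 - 5\right) = \left(-39\right) 9 = -351$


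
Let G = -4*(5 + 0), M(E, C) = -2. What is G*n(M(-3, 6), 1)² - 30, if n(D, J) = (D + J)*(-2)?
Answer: -110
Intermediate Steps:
n(D, J) = -2*D - 2*J
G = -20 (G = -4*5 = -20)
G*n(M(-3, 6), 1)² - 30 = -20*(-2*(-2) - 2*1)² - 30 = -20*(4 - 2)² - 30 = -20*2² - 30 = -20*4 - 30 = -80 - 30 = -110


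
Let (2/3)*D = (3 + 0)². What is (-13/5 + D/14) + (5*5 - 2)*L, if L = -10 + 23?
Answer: 41631/140 ≈ 297.36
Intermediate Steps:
D = 27/2 (D = 3*(3 + 0)²/2 = (3/2)*3² = (3/2)*9 = 27/2 ≈ 13.500)
L = 13
(-13/5 + D/14) + (5*5 - 2)*L = (-13/5 + (27/2)/14) + (5*5 - 2)*13 = (-13*⅕ + (27/2)*(1/14)) + (25 - 2)*13 = (-13/5 + 27/28) + 23*13 = -229/140 + 299 = 41631/140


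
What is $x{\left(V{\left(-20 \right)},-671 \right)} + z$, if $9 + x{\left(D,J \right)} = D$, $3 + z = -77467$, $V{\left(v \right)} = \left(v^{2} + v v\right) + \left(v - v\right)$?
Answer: $-76679$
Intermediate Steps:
$V{\left(v \right)} = 2 v^{2}$ ($V{\left(v \right)} = \left(v^{2} + v^{2}\right) + 0 = 2 v^{2} + 0 = 2 v^{2}$)
$z = -77470$ ($z = -3 - 77467 = -77470$)
$x{\left(D,J \right)} = -9 + D$
$x{\left(V{\left(-20 \right)},-671 \right)} + z = \left(-9 + 2 \left(-20\right)^{2}\right) - 77470 = \left(-9 + 2 \cdot 400\right) - 77470 = \left(-9 + 800\right) - 77470 = 791 - 77470 = -76679$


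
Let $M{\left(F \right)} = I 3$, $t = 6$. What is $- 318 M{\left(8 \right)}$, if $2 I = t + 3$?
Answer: $-4293$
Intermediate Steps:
$I = \frac{9}{2}$ ($I = \frac{6 + 3}{2} = \frac{1}{2} \cdot 9 = \frac{9}{2} \approx 4.5$)
$M{\left(F \right)} = \frac{27}{2}$ ($M{\left(F \right)} = \frac{9}{2} \cdot 3 = \frac{27}{2}$)
$- 318 M{\left(8 \right)} = \left(-318\right) \frac{27}{2} = -4293$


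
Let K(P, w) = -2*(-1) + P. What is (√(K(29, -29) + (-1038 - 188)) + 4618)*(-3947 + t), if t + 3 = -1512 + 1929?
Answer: -16315394 - 3533*I*√1195 ≈ -1.6315e+7 - 1.2213e+5*I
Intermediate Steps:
K(P, w) = 2 + P
t = 414 (t = -3 + (-1512 + 1929) = -3 + 417 = 414)
(√(K(29, -29) + (-1038 - 188)) + 4618)*(-3947 + t) = (√((2 + 29) + (-1038 - 188)) + 4618)*(-3947 + 414) = (√(31 - 1226) + 4618)*(-3533) = (√(-1195) + 4618)*(-3533) = (I*√1195 + 4618)*(-3533) = (4618 + I*√1195)*(-3533) = -16315394 - 3533*I*√1195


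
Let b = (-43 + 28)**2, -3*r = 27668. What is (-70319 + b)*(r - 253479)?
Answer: 55241431870/3 ≈ 1.8414e+10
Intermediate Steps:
r = -27668/3 (r = -1/3*27668 = -27668/3 ≈ -9222.7)
b = 225 (b = (-15)**2 = 225)
(-70319 + b)*(r - 253479) = (-70319 + 225)*(-27668/3 - 253479) = -70094*(-788105/3) = 55241431870/3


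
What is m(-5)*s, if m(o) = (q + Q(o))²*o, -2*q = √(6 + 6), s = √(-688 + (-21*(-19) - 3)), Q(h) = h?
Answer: -10*I*√73*(5 + √3)² ≈ -3872.2*I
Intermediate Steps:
s = 2*I*√73 (s = √(-688 + (399 - 3)) = √(-688 + 396) = √(-292) = 2*I*√73 ≈ 17.088*I)
q = -√3 (q = -√(6 + 6)/2 = -√3 ≈ -1.7320)
m(o) = o*(o - √3)² (m(o) = (-√3 + o)²*o = (o - √3)²*o = o*(o - √3)²)
m(-5)*s = (-5*(-5 - √3)²)*(2*I*√73) = -10*I*√73*(-5 - √3)²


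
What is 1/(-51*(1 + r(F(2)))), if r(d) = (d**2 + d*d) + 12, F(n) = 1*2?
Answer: -1/1071 ≈ -0.00093371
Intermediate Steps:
F(n) = 2
r(d) = 12 + 2*d**2 (r(d) = (d**2 + d**2) + 12 = 2*d**2 + 12 = 12 + 2*d**2)
1/(-51*(1 + r(F(2)))) = 1/(-51*(1 + (12 + 2*2**2))) = 1/(-51*(1 + (12 + 2*4))) = 1/(-51*(1 + (12 + 8))) = 1/(-51*(1 + 20)) = 1/(-51*21) = 1/(-1071) = -1/1071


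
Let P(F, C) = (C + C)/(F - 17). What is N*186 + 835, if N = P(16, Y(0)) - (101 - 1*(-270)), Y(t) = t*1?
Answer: -68171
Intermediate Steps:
Y(t) = t
P(F, C) = 2*C/(-17 + F) (P(F, C) = (2*C)/(-17 + F) = 2*C/(-17 + F))
N = -371 (N = 2*0/(-17 + 16) - (101 - 1*(-270)) = 2*0/(-1) - (101 + 270) = 2*0*(-1) - 1*371 = 0 - 371 = -371)
N*186 + 835 = -371*186 + 835 = -69006 + 835 = -68171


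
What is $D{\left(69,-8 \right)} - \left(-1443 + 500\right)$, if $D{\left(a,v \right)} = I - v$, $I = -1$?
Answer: $950$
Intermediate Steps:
$D{\left(a,v \right)} = -1 - v$
$D{\left(69,-8 \right)} - \left(-1443 + 500\right) = \left(-1 - -8\right) - \left(-1443 + 500\right) = \left(-1 + 8\right) - -943 = 7 + 943 = 950$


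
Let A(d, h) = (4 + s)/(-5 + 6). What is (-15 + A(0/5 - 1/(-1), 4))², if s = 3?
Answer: 64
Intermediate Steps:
A(d, h) = 7 (A(d, h) = (4 + 3)/(-5 + 6) = 7/1 = 7*1 = 7)
(-15 + A(0/5 - 1/(-1), 4))² = (-15 + 7)² = (-8)² = 64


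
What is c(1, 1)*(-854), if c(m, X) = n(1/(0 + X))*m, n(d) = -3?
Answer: 2562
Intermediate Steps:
c(m, X) = -3*m
c(1, 1)*(-854) = -3*1*(-854) = -3*(-854) = 2562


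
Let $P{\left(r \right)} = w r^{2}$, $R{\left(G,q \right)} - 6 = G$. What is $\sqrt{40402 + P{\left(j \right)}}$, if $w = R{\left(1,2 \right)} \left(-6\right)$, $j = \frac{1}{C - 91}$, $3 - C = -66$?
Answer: $\frac{\sqrt{19554526}}{22} \approx 201.0$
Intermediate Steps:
$C = 69$ ($C = 3 - -66 = 3 + 66 = 69$)
$R{\left(G,q \right)} = 6 + G$
$j = - \frac{1}{22}$ ($j = \frac{1}{69 - 91} = \frac{1}{-22} = - \frac{1}{22} \approx -0.045455$)
$w = -42$ ($w = \left(6 + 1\right) \left(-6\right) = 7 \left(-6\right) = -42$)
$P{\left(r \right)} = - 42 r^{2}$
$\sqrt{40402 + P{\left(j \right)}} = \sqrt{40402 - 42 \left(- \frac{1}{22}\right)^{2}} = \sqrt{40402 - \frac{21}{242}} = \sqrt{\frac{9777263}{242}} = \frac{\sqrt{19554526}}{22}$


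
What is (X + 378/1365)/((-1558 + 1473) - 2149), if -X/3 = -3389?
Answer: -660873/145210 ≈ -4.5512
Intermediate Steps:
X = 10167 (X = -3*(-3389) = 10167)
(X + 378/1365)/((-1558 + 1473) - 2149) = (10167 + 378/1365)/((-1558 + 1473) - 2149) = (10167 + 378*(1/1365))/(-85 - 2149) = (10167 + 18/65)/(-2234) = (660873/65)*(-1/2234) = -660873/145210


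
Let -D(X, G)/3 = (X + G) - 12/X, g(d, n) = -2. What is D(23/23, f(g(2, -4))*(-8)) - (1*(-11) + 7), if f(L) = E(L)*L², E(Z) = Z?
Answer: -155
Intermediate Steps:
f(L) = L³ (f(L) = L*L² = L³)
D(X, G) = -3*G - 3*X + 36/X (D(X, G) = -3*((X + G) - 12/X) = -3*((G + X) - 12/X) = -3*(G + X - 12/X) = -3*G - 3*X + 36/X)
D(23/23, f(g(2, -4))*(-8)) - (1*(-11) + 7) = 3*(12 - 23/23*((-2)³*(-8) + 23/23))/((23/23)) - (1*(-11) + 7) = 3*(12 - 23*(1/23)*(-8*(-8) + 23*(1/23)))/((23*(1/23))) - (-11 + 7) = 3*(12 - 1*1*(64 + 1))/1 - 1*(-4) = 3*1*(12 - 1*1*65) + 4 = 3*1*(12 - 65) + 4 = 3*1*(-53) + 4 = -159 + 4 = -155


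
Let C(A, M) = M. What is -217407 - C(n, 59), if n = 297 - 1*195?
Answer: -217466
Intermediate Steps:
n = 102 (n = 297 - 195 = 102)
-217407 - C(n, 59) = -217407 - 1*59 = -217407 - 59 = -217466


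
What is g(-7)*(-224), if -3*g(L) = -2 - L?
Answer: 1120/3 ≈ 373.33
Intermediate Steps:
g(L) = ⅔ + L/3 (g(L) = -(-2 - L)/3 = ⅔ + L/3)
g(-7)*(-224) = (⅔ + (⅓)*(-7))*(-224) = (⅔ - 7/3)*(-224) = -5/3*(-224) = 1120/3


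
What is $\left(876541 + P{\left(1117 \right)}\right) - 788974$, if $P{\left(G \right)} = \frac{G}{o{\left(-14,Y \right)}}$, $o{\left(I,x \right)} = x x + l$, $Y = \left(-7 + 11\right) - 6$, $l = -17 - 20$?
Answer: $\frac{2888594}{33} \approx 87533.0$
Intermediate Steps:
$l = -37$
$Y = -2$ ($Y = 4 - 6 = -2$)
$o{\left(I,x \right)} = -37 + x^{2}$ ($o{\left(I,x \right)} = x x - 37 = x^{2} - 37 = -37 + x^{2}$)
$P{\left(G \right)} = - \frac{G}{33}$ ($P{\left(G \right)} = \frac{G}{-37 + \left(-2\right)^{2}} = \frac{G}{-37 + 4} = \frac{G}{-33} = G \left(- \frac{1}{33}\right) = - \frac{G}{33}$)
$\left(876541 + P{\left(1117 \right)}\right) - 788974 = \left(876541 - \frac{1117}{33}\right) - 788974 = \left(876541 - \frac{1117}{33}\right) + \left(-1341354 + 552380\right) = \frac{28924736}{33} - 788974 = \frac{2888594}{33}$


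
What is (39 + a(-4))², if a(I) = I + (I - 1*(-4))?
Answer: 1225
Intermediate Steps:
a(I) = 4 + 2*I (a(I) = I + (I + 4) = I + (4 + I) = 4 + 2*I)
(39 + a(-4))² = (39 + (4 + 2*(-4)))² = (39 + (4 - 8))² = (39 - 4)² = 35² = 1225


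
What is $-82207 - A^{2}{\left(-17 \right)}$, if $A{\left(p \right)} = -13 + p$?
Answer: $-83107$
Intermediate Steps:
$-82207 - A^{2}{\left(-17 \right)} = -82207 - \left(-13 - 17\right)^{2} = -82207 - \left(-30\right)^{2} = -82207 - 900 = -83107$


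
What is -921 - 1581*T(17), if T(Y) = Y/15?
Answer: -13564/5 ≈ -2712.8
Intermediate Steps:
T(Y) = Y/15 (T(Y) = Y*(1/15) = Y/15)
-921 - 1581*T(17) = -921 - 527*17/5 = -921 - 1581*17/15 = -921 - 8959/5 = -13564/5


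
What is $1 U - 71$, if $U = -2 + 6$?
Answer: $-67$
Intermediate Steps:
$U = 4$
$1 U - 71 = 1 \cdot 4 - 71 = 4 - 71 = -67$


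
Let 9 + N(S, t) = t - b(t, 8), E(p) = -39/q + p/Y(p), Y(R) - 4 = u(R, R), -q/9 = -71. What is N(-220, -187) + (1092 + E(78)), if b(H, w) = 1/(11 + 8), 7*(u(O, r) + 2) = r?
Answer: 167884823/186162 ≈ 901.82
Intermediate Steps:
q = 639 (q = -9*(-71) = 639)
u(O, r) = -2 + r/7
Y(R) = 2 + R/7 (Y(R) = 4 + (-2 + R/7) = 2 + R/7)
b(H, w) = 1/19
E(p) = -13/213 + p/(2 + p/7) (E(p) = -39/639 + p/(2 + p/7) = -39*1/639 + p/(2 + p/7) = -13/213 + p/(2 + p/7))
N(S, t) = -172/19 + t (N(S, t) = -9 + (t - 1*1/19) = -9 + (t - 1/19) = -9 + (-1/19 + t) = -172/19 + t)
N(-220, -187) + (1092 + E(78)) = (-172/19 - 187) + (1092 + 2*(-91 + 739*78)/(213*(14 + 78))) = -3725/19 + (1092 + (2/213)*(-91 + 57642)/92) = -3725/19 + (1092 + (2/213)*(1/92)*57551) = -3725/19 + (1092 + 57551/9798) = -3725/19 + 10756967/9798 = 167884823/186162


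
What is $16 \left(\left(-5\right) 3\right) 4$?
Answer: $-960$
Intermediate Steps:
$16 \left(\left(-5\right) 3\right) 4 = 16 \left(-15\right) 4 = \left(-240\right) 4 = -960$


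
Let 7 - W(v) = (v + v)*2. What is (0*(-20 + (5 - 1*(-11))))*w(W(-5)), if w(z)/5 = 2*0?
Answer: 0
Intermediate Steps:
W(v) = 7 - 4*v (W(v) = 7 - (v + v)*2 = 7 - 2*v*2 = 7 - 4*v)
w(z) = 0 (w(z) = 5*(2*0) = 5*0 = 0)
(0*(-20 + (5 - 1*(-11))))*w(W(-5)) = (0*(-20 + (5 - 1*(-11))))*0 = (0*(-20 + (5 + 11)))*0 = (0*(-20 + 16))*0 = (0*(-4))*0 = 0*0 = 0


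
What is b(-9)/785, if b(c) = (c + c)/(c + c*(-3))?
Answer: -1/785 ≈ -0.0012739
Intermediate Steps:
b(c) = -1 (b(c) = (2*c)/(c - 3*c) = (2*c)/((-2*c)) = (2*c)*(-1/(2*c)) = -1)
b(-9)/785 = -1/785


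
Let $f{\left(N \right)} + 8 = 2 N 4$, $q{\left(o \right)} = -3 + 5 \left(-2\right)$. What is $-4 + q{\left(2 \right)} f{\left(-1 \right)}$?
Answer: $204$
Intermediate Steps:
$q{\left(o \right)} = -13$ ($q{\left(o \right)} = -3 - 10 = -13$)
$f{\left(N \right)} = -8 + 8 N$ ($f{\left(N \right)} = -8 + 2 N 4 = -8 + 8 N$)
$-4 + q{\left(2 \right)} f{\left(-1 \right)} = -4 - 13 \left(-8 + 8 \left(-1\right)\right) = -4 - 13 \left(-8 - 8\right) = -4 - -208 = -4 + 208 = 204$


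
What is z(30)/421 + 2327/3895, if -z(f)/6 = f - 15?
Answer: 629117/1639795 ≈ 0.38366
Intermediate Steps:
z(f) = 90 - 6*f (z(f) = -6*(f - 15) = -6*(-15 + f) = 90 - 6*f)
z(30)/421 + 2327/3895 = (90 - 6*30)/421 + 2327/3895 = (90 - 180)*(1/421) + 2327*(1/3895) = -90*1/421 + 2327/3895 = -90/421 + 2327/3895 = 629117/1639795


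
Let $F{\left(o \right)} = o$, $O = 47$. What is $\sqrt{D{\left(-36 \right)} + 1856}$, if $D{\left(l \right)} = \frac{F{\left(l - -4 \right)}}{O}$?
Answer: $\frac{20 \sqrt{10246}}{47} \approx 43.073$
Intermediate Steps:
$D{\left(l \right)} = \frac{4}{47} + \frac{l}{47}$ ($D{\left(l \right)} = \frac{l - -4}{47} = \left(l + 4\right) \frac{1}{47} = \left(4 + l\right) \frac{1}{47} = \frac{4}{47} + \frac{l}{47}$)
$\sqrt{D{\left(-36 \right)} + 1856} = \sqrt{\left(\frac{4}{47} + \frac{1}{47} \left(-36\right)\right) + 1856} = \sqrt{\left(\frac{4}{47} - \frac{36}{47}\right) + 1856} = \sqrt{- \frac{32}{47} + 1856} = \sqrt{\frac{87200}{47}} = \frac{20 \sqrt{10246}}{47}$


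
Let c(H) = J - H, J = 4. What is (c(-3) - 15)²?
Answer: 64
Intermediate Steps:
c(H) = 4 - H
(c(-3) - 15)² = ((4 - 1*(-3)) - 15)² = ((4 + 3) - 15)² = (7 - 15)² = (-8)² = 64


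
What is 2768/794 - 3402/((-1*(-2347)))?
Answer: 1897654/931759 ≈ 2.0366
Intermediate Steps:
2768/794 - 3402/((-1*(-2347))) = 2768*(1/794) - 3402/2347 = 1384/397 - 3402*1/2347 = 1384/397 - 3402/2347 = 1897654/931759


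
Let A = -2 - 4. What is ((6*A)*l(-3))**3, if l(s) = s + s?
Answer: 10077696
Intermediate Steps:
l(s) = 2*s
A = -6
((6*A)*l(-3))**3 = ((6*(-6))*(2*(-3)))**3 = (-36*(-6))**3 = 216**3 = 10077696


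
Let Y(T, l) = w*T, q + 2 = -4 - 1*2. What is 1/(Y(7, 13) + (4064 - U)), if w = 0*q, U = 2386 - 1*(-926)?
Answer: 1/752 ≈ 0.0013298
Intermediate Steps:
U = 3312 (U = 2386 + 926 = 3312)
q = -8 (q = -2 + (-4 - 1*2) = -2 + (-4 - 2) = -2 - 6 = -8)
w = 0 (w = 0*(-8) = 0)
Y(T, l) = 0 (Y(T, l) = 0*T = 0)
1/(Y(7, 13) + (4064 - U)) = 1/(0 + (4064 - 1*3312)) = 1/(0 + (4064 - 3312)) = 1/(0 + 752) = 1/752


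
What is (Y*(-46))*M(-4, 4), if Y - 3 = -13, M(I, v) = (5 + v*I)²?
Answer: 55660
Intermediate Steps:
M(I, v) = (5 + I*v)²
Y = -10 (Y = 3 - 13 = -10)
(Y*(-46))*M(-4, 4) = (-10*(-46))*(5 - 4*4)² = 460*(5 - 16)² = 460*(-11)² = 460*121 = 55660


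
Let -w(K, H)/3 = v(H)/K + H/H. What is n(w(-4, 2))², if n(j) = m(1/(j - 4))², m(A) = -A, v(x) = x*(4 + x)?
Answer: 1/16 ≈ 0.062500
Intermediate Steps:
w(K, H) = -3 - 3*H*(4 + H)/K (w(K, H) = -3*((H*(4 + H))/K + H/H) = -3*(H*(4 + H)/K + 1) = -3*(1 + H*(4 + H)/K) = -3 - 3*H*(4 + H)/K)
n(j) = (-4 + j)⁻² (n(j) = (-1/(j - 4))² = (-1/(-4 + j))² = (-4 + j)⁻²)
n(w(-4, 2))² = ((-4 + 3*(-1*(-4) - 1*2*(4 + 2))/(-4))⁻²)² = ((-4 + 3*(-¼)*(4 - 1*2*6))⁻²)² = ((-4 + 3*(-¼)*(4 - 12))⁻²)² = ((-4 + 3*(-¼)*(-8))⁻²)² = ((-4 + 6)⁻²)² = (2⁻²)² = (¼)² = 1/16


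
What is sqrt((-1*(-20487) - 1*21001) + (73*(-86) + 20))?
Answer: 2*I*sqrt(1693) ≈ 82.292*I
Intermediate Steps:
sqrt((-1*(-20487) - 1*21001) + (73*(-86) + 20)) = sqrt((20487 - 21001) + (-6278 + 20)) = sqrt(-514 - 6258) = sqrt(-6772) = 2*I*sqrt(1693)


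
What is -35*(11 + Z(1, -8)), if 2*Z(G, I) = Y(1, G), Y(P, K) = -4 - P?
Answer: -595/2 ≈ -297.50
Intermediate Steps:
Z(G, I) = -5/2 (Z(G, I) = (-4 - 1*1)/2 = (-4 - 1)/2 = (1/2)*(-5) = -5/2)
-35*(11 + Z(1, -8)) = -35*(11 - 5/2) = -35*17/2 = -595/2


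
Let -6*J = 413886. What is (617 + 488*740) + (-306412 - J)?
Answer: 124306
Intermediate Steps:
J = -68981 (J = -⅙*413886 = -68981)
(617 + 488*740) + (-306412 - J) = (617 + 488*740) + (-306412 - 1*(-68981)) = (617 + 361120) + (-306412 + 68981) = 361737 - 237431 = 124306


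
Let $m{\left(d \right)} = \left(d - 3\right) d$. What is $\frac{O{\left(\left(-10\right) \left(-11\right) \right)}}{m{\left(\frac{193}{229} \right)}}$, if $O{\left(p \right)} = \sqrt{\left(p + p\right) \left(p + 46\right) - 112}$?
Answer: $- \frac{104882 \sqrt{2138}}{47671} \approx -101.73$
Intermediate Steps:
$O{\left(p \right)} = \sqrt{-112 + 2 p \left(46 + p\right)}$ ($O{\left(p \right)} = \sqrt{2 p \left(46 + p\right) - 112} = \sqrt{-112 + 2 p \left(46 + p\right)}$)
$m{\left(d \right)} = d \left(-3 + d\right)$ ($m{\left(d \right)} = \left(-3 + d\right) d = d \left(-3 + d\right)$)
$\frac{O{\left(\left(-10\right) \left(-11\right) \right)}}{m{\left(\frac{193}{229} \right)}} = \frac{\sqrt{-112 + 2 \left(\left(-10\right) \left(-11\right)\right)^{2} + 92 \left(\left(-10\right) \left(-11\right)\right)}}{\frac{193}{229} \left(-3 + \frac{193}{229}\right)} = \frac{\sqrt{-112 + 2 \cdot 110^{2} + 92 \cdot 110}}{193 \cdot \frac{1}{229} \left(-3 + 193 \cdot \frac{1}{229}\right)} = \frac{\sqrt{-112 + 2 \cdot 12100 + 10120}}{\frac{193}{229} \left(-3 + \frac{193}{229}\right)} = \frac{\sqrt{-112 + 24200 + 10120}}{\frac{193}{229} \left(- \frac{494}{229}\right)} = \frac{\sqrt{34208}}{- \frac{95342}{52441}} = 4 \sqrt{2138} \left(- \frac{52441}{95342}\right) = - \frac{104882 \sqrt{2138}}{47671}$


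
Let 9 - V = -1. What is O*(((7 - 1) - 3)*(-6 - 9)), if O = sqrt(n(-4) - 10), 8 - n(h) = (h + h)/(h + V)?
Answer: -15*I*sqrt(6) ≈ -36.742*I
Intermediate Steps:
V = 10 (V = 9 - 1*(-1) = 9 + 1 = 10)
n(h) = 8 - 2*h/(10 + h) (n(h) = 8 - (h + h)/(h + 10) = 8 - 2*h/(10 + h))
O = I*sqrt(6)/3 (O = sqrt(2*(40 + 3*(-4))/(10 - 4) - 10) = sqrt(2*(40 - 12)/6 - 10) = sqrt(2*(1/6)*28 - 10) = sqrt(28/3 - 10) = sqrt(-2/3) = I*sqrt(6)/3 ≈ 0.8165*I)
O*(((7 - 1) - 3)*(-6 - 9)) = (I*sqrt(6)/3)*(((7 - 1) - 3)*(-6 - 9)) = (I*sqrt(6)/3)*((6 - 3)*(-15)) = (I*sqrt(6)/3)*(3*(-15)) = (I*sqrt(6)/3)*(-45) = -15*I*sqrt(6)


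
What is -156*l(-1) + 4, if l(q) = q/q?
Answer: -152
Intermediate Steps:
l(q) = 1
-156*l(-1) + 4 = -156*1 + 4 = -156 + 4 = -152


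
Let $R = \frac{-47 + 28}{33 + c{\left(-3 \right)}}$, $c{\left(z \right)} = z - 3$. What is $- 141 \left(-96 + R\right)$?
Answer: $\frac{122717}{9} \approx 13635.0$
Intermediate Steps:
$c{\left(z \right)} = -3 + z$ ($c{\left(z \right)} = z - 3 = -3 + z$)
$R = - \frac{19}{27}$ ($R = \frac{-47 + 28}{33 - 6} = - \frac{19}{33 - 6} = - \frac{19}{27} \approx -0.7037$)
$- 141 \left(-96 + R\right) = - 141 \left(-96 - \frac{19}{27}\right) = \left(-141\right) \left(- \frac{2611}{27}\right) = \frac{122717}{9}$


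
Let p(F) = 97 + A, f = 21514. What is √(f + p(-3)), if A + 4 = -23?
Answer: 4*√1349 ≈ 146.92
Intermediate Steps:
A = -27 (A = -4 - 23 = -27)
p(F) = 70 (p(F) = 97 - 27 = 70)
√(f + p(-3)) = √(21514 + 70) = √21584 = 4*√1349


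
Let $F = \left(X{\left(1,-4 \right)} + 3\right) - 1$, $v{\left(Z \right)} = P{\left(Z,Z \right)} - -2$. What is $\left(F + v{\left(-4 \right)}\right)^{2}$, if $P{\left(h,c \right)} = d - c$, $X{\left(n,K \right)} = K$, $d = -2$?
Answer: $4$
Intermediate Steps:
$P{\left(h,c \right)} = -2 - c$
$v{\left(Z \right)} = - Z$ ($v{\left(Z \right)} = \left(-2 - Z\right) - -2 = \left(-2 - Z\right) + 2 = - Z$)
$F = -2$ ($F = \left(-4 + 3\right) - 1 = -1 - 1 = -2$)
$\left(F + v{\left(-4 \right)}\right)^{2} = \left(-2 - -4\right)^{2} = \left(-2 + 4\right)^{2} = 2^{2} = 4$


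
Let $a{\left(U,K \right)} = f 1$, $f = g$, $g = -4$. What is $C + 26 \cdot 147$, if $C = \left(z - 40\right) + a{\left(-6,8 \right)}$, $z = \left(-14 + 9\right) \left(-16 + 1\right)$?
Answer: $3853$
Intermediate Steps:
$f = -4$
$z = 75$ ($z = \left(-5\right) \left(-15\right) = 75$)
$a{\left(U,K \right)} = -4$ ($a{\left(U,K \right)} = \left(-4\right) 1 = -4$)
$C = 31$ ($C = \left(75 - 40\right) - 4 = 35 - 4 = 31$)
$C + 26 \cdot 147 = 31 + 26 \cdot 147 = 31 + 3822 = 3853$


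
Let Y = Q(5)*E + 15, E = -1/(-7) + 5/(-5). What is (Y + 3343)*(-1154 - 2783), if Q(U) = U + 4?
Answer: -92330524/7 ≈ -1.3190e+7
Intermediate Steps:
Q(U) = 4 + U
E = -6/7 (E = -1*(-1/7) + 5*(-1/5) = 1/7 - 1 = -6/7 ≈ -0.85714)
Y = 51/7 (Y = (4 + 5)*(-6/7) + 15 = 9*(-6/7) + 15 = -54/7 + 15 = 51/7 ≈ 7.2857)
(Y + 3343)*(-1154 - 2783) = (51/7 + 3343)*(-1154 - 2783) = (23452/7)*(-3937) = -92330524/7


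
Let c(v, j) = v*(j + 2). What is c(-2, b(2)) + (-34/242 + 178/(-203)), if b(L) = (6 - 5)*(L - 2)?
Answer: -123241/24563 ≈ -5.0173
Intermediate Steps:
b(L) = -2 + L (b(L) = 1*(-2 + L) = -2 + L)
c(v, j) = v*(2 + j)
c(-2, b(2)) + (-34/242 + 178/(-203)) = -2*(2 + (-2 + 2)) + (-34/242 + 178/(-203)) = -2*(2 + 0) + (-34*1/242 + 178*(-1/203)) = -2*2 + (-17/121 - 178/203) = -4 - 24989/24563 = -123241/24563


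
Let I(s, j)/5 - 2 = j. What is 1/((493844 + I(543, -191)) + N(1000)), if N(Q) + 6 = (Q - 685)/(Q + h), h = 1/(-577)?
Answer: 64111/31599883318 ≈ 2.0288e-6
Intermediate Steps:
I(s, j) = 10 + 5*j
h = -1/577 ≈ -0.0017331
N(Q) = -6 + (-685 + Q)/(-1/577 + Q) (N(Q) = -6 + (Q - 685)/(Q - 1/577) = -6 + (-685 + Q)/(-1/577 + Q))
1/((493844 + I(543, -191)) + N(1000)) = 1/((493844 + (10 + 5*(-191))) + (-395239 - 2885*1000)/(-1 + 577*1000)) = 1/((493844 + (10 - 955)) + (-395239 - 2885000)/(-1 + 577000)) = 1/((493844 - 945) - 3280239/576999) = 1/(492899 + (1/576999)*(-3280239)) = 1/(492899 - 364471/64111) = 1/(31599883318/64111) = 64111/31599883318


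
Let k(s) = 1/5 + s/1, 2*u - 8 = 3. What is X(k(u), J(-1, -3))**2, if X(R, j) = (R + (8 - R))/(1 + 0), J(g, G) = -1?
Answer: 64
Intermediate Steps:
u = 11/2 (u = 4 + (1/2)*3 = 4 + 3/2 = 11/2 ≈ 5.5000)
k(s) = 1/5 + s (k(s) = 1*(1/5) + s*1 = 1/5 + s)
X(R, j) = 8 (X(R, j) = 8/1 = 8*1 = 8)
X(k(u), J(-1, -3))**2 = 8**2 = 64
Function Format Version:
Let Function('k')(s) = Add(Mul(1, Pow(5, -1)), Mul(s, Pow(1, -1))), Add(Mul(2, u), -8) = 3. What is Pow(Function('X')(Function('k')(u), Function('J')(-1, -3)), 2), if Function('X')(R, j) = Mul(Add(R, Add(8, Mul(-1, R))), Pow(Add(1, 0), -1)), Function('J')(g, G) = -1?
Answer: 64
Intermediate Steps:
u = Rational(11, 2) (u = Add(4, Mul(Rational(1, 2), 3)) = Add(4, Rational(3, 2)) = Rational(11, 2) ≈ 5.5000)
Function('k')(s) = Add(Rational(1, 5), s) (Function('k')(s) = Add(Mul(1, Rational(1, 5)), Mul(s, 1)) = Add(Rational(1, 5), s))
Function('X')(R, j) = 8 (Function('X')(R, j) = Mul(8, Pow(1, -1)) = Mul(8, 1) = 8)
Pow(Function('X')(Function('k')(u), Function('J')(-1, -3)), 2) = Pow(8, 2) = 64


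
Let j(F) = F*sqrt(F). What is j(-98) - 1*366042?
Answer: -366042 - 686*I*sqrt(2) ≈ -3.6604e+5 - 970.15*I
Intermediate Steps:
j(F) = F**(3/2)
j(-98) - 1*366042 = (-98)**(3/2) - 1*366042 = -686*I*sqrt(2) - 366042 = -366042 - 686*I*sqrt(2)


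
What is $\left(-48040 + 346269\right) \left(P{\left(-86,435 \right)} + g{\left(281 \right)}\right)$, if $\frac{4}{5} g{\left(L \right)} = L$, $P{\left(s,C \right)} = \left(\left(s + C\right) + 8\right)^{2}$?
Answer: $\frac{152454963029}{4} \approx 3.8114 \cdot 10^{10}$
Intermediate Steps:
$P{\left(s,C \right)} = \left(8 + C + s\right)^{2}$ ($P{\left(s,C \right)} = \left(\left(C + s\right) + 8\right)^{2} = \left(8 + C + s\right)^{2}$)
$g{\left(L \right)} = \frac{5 L}{4}$
$\left(-48040 + 346269\right) \left(P{\left(-86,435 \right)} + g{\left(281 \right)}\right) = \left(-48040 + 346269\right) \left(\left(8 + 435 - 86\right)^{2} + \frac{5}{4} \cdot 281\right) = 298229 \left(357^{2} + \frac{1405}{4}\right) = 298229 \left(127449 + \frac{1405}{4}\right) = 298229 \cdot \frac{511201}{4} = \frac{152454963029}{4}$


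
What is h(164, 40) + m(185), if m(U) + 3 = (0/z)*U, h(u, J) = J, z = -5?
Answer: 37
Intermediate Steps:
m(U) = -3 (m(U) = -3 + (0/(-5))*U = -3 + (0*(-1/5))*U = -3 + 0*U = -3 + 0 = -3)
h(164, 40) + m(185) = 40 - 3 = 37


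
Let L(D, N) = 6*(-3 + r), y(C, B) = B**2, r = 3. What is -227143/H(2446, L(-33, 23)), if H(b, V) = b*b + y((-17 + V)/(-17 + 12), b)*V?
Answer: -227143/5982916 ≈ -0.037965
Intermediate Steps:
L(D, N) = 0 (L(D, N) = 6*(-3 + 3) = 6*0 = 0)
H(b, V) = b**2 + V*b**2 (H(b, V) = b*b + b**2*V = b**2 + V*b**2)
-227143/H(2446, L(-33, 23)) = -227143*1/(5982916*(1 + 0)) = -227143/(5982916*1) = -227143/5982916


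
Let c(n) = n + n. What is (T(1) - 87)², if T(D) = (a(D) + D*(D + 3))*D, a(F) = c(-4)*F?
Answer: 8281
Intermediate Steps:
c(n) = 2*n
a(F) = -8*F (a(F) = (2*(-4))*F = -8*F)
T(D) = D*(-8*D + D*(3 + D)) (T(D) = (-8*D + D*(D + 3))*D = (-8*D + D*(3 + D))*D = D*(-8*D + D*(3 + D)))
(T(1) - 87)² = (1²*(-5 + 1) - 87)² = (1*(-4) - 87)² = (-4 - 87)² = (-91)² = 8281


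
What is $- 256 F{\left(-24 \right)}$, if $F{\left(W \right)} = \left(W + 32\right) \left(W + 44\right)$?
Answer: $-40960$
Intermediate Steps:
$F{\left(W \right)} = \left(32 + W\right) \left(44 + W\right)$
$- 256 F{\left(-24 \right)} = - 256 \left(1408 + \left(-24\right)^{2} + 76 \left(-24\right)\right) = - 256 \left(1408 + 576 - 1824\right) = \left(-256\right) 160 = -40960$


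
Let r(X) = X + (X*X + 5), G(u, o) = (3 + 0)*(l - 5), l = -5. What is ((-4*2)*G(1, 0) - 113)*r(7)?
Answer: 7747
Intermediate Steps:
G(u, o) = -30 (G(u, o) = (3 + 0)*(-5 - 5) = 3*(-10) = -30)
r(X) = 5 + X + X**2 (r(X) = X + (X**2 + 5) = X + (5 + X**2) = 5 + X + X**2)
((-4*2)*G(1, 0) - 113)*r(7) = (-4*2*(-30) - 113)*(5 + 7 + 7**2) = (-8*(-30) - 113)*(5 + 7 + 49) = (240 - 113)*61 = 127*61 = 7747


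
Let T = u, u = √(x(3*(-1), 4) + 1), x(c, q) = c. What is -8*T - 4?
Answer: -4 - 8*I*√2 ≈ -4.0 - 11.314*I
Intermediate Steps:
u = I*√2 (u = √(3*(-1) + 1) = √(-3 + 1) = √(-2) = I*√2 ≈ 1.4142*I)
T = I*√2 ≈ 1.4142*I
-8*T - 4 = -8*I*√2 - 4 = -4 - 8*I*√2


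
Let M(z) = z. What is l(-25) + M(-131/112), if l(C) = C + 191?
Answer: 18461/112 ≈ 164.83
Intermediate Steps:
l(C) = 191 + C
l(-25) + M(-131/112) = (191 - 25) - 131/112 = 166 - 131*1/112 = 166 - 131/112 = 18461/112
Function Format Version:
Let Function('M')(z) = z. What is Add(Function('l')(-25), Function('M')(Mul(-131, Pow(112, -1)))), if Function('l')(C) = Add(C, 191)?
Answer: Rational(18461, 112) ≈ 164.83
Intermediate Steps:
Function('l')(C) = Add(191, C)
Add(Function('l')(-25), Function('M')(Mul(-131, Pow(112, -1)))) = Add(Add(191, -25), Mul(-131, Pow(112, -1))) = Add(166, Mul(-131, Rational(1, 112))) = Add(166, Rational(-131, 112)) = Rational(18461, 112)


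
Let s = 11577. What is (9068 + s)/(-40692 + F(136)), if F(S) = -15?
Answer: -20645/40707 ≈ -0.50716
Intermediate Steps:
(9068 + s)/(-40692 + F(136)) = (9068 + 11577)/(-40692 - 15) = 20645/(-40707) = 20645*(-1/40707) = -20645/40707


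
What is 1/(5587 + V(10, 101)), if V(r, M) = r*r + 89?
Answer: 1/5776 ≈ 0.00017313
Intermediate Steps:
V(r, M) = 89 + r**2 (V(r, M) = r**2 + 89 = 89 + r**2)
1/(5587 + V(10, 101)) = 1/(5587 + (89 + 10**2)) = 1/(5587 + (89 + 100)) = 1/(5587 + 189) = 1/5776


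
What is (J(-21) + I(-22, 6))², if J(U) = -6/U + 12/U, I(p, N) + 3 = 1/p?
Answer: 263169/23716 ≈ 11.097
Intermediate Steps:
I(p, N) = -3 + 1/p
J(U) = 6/U
(J(-21) + I(-22, 6))² = (6/(-21) + (-3 + 1/(-22)))² = (6*(-1/21) + (-3 - 1/22))² = (-2/7 - 67/22)² = (-513/154)² = 263169/23716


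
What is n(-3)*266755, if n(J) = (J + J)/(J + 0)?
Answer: 533510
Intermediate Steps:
n(J) = 2 (n(J) = (2*J)/J = 2)
n(-3)*266755 = 2*266755 = 533510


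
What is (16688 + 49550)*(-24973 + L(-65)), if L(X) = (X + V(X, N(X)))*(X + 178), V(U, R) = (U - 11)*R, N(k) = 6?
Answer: -5553791348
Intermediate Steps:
V(U, R) = R*(-11 + U) (V(U, R) = (-11 + U)*R = R*(-11 + U))
L(X) = (-66 + 7*X)*(178 + X) (L(X) = (X + 6*(-11 + X))*(X + 178) = (X + (-66 + 6*X))*(178 + X) = (-66 + 7*X)*(178 + X))
(16688 + 49550)*(-24973 + L(-65)) = (16688 + 49550)*(-24973 + (-11748 + 7*(-65)**2 + 1180*(-65))) = 66238*(-24973 + (-11748 + 7*4225 - 76700)) = 66238*(-24973 + (-11748 + 29575 - 76700)) = 66238*(-24973 - 58873) = 66238*(-83846) = -5553791348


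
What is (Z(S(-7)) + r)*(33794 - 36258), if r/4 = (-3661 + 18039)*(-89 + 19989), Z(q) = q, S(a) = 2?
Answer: -2820020408128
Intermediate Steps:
r = 1144488800 (r = 4*((-3661 + 18039)*(-89 + 19989)) = 4*(14378*19900) = 4*286122200 = 1144488800)
(Z(S(-7)) + r)*(33794 - 36258) = (2 + 1144488800)*(33794 - 36258) = 1144488802*(-2464) = -2820020408128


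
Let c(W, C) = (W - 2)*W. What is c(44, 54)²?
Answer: 3415104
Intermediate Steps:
c(W, C) = W*(-2 + W) (c(W, C) = (-2 + W)*W = W*(-2 + W))
c(44, 54)² = (44*(-2 + 44))² = (44*42)² = 1848² = 3415104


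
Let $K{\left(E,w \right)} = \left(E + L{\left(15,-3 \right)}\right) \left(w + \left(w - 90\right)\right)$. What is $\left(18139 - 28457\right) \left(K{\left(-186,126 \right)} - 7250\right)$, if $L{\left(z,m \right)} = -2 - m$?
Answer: $384035960$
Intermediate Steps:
$K{\left(E,w \right)} = \left(1 + E\right) \left(-90 + 2 w\right)$ ($K{\left(E,w \right)} = \left(E - -1\right) \left(w + \left(w - 90\right)\right) = \left(E + \left(-2 + 3\right)\right) \left(w + \left(-90 + w\right)\right) = \left(E + 1\right) \left(-90 + 2 w\right) = \left(1 + E\right) \left(-90 + 2 w\right)$)
$\left(18139 - 28457\right) \left(K{\left(-186,126 \right)} - 7250\right) = \left(18139 - 28457\right) \left(\left(-90 - -16740 + 2 \cdot 126 + 2 \left(-186\right) 126\right) - 7250\right) = - 10318 \left(\left(-90 + 16740 + 252 - 46872\right) - 7250\right) = - 10318 \left(-29970 - 7250\right) = \left(-10318\right) \left(-37220\right) = 384035960$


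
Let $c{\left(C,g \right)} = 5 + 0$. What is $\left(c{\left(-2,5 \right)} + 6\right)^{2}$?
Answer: $121$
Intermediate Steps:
$c{\left(C,g \right)} = 5$
$\left(c{\left(-2,5 \right)} + 6\right)^{2} = \left(5 + 6\right)^{2} = 11^{2} = 121$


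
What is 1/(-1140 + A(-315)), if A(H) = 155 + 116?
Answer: -1/869 ≈ -0.0011507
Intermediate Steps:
A(H) = 271
1/(-1140 + A(-315)) = 1/(-1140 + 271) = 1/(-869) = -1/869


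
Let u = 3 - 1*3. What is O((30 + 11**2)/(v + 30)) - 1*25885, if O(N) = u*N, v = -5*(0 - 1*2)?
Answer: -25885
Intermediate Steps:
u = 0 (u = 3 - 3 = 0)
v = 10 (v = -5*(0 - 2) = -5*(-2) = 10)
O(N) = 0 (O(N) = 0*N = 0)
O((30 + 11**2)/(v + 30)) - 1*25885 = 0 - 1*25885 = 0 - 25885 = -25885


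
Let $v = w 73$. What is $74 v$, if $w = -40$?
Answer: $-216080$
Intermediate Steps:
$v = -2920$ ($v = \left(-40\right) 73 = -2920$)
$74 v = 74 \left(-2920\right) = -216080$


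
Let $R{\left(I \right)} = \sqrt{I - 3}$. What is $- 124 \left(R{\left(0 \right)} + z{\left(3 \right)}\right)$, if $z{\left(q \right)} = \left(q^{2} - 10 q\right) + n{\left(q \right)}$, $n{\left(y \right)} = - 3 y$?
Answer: $3720 - 124 i \sqrt{3} \approx 3720.0 - 214.77 i$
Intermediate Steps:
$R{\left(I \right)} = \sqrt{-3 + I}$
$z{\left(q \right)} = q^{2} - 13 q$ ($z{\left(q \right)} = \left(q^{2} - 10 q\right) - 3 q = q^{2} - 13 q$)
$- 124 \left(R{\left(0 \right)} + z{\left(3 \right)}\right) = - 124 \left(\sqrt{-3 + 0} + 3 \left(-13 + 3\right)\right) = - 124 \left(\sqrt{-3} + 3 \left(-10\right)\right) = - 124 \left(i \sqrt{3} - 30\right) = - 124 \left(-30 + i \sqrt{3}\right) = 3720 - 124 i \sqrt{3}$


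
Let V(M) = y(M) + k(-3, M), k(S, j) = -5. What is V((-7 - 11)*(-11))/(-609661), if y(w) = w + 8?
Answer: -201/609661 ≈ -0.00032969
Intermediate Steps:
y(w) = 8 + w
V(M) = 3 + M (V(M) = (8 + M) - 5 = 3 + M)
V((-7 - 11)*(-11))/(-609661) = (3 + (-7 - 11)*(-11))/(-609661) = (3 - 18*(-11))*(-1/609661) = (3 + 198)*(-1/609661) = 201*(-1/609661) = -201/609661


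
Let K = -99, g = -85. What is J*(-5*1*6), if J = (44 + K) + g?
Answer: 4200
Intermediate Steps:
J = -140 (J = (44 - 99) - 85 = -55 - 85 = -140)
J*(-5*1*6) = -140*(-5*1)*6 = -(-700)*6 = -140*(-30) = 4200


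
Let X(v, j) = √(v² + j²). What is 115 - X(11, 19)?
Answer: 115 - √482 ≈ 93.046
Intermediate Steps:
X(v, j) = √(j² + v²)
115 - X(11, 19) = 115 - √(19² + 11²) = 115 - √(361 + 121) = 115 - √482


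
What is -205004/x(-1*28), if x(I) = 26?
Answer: -102502/13 ≈ -7884.8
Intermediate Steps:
-205004/x(-1*28) = -205004/26 = -106*967/13 = -102502/13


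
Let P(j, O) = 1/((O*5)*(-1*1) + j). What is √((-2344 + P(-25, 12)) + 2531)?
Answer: 3*√150110/85 ≈ 13.674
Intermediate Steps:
P(j, O) = 1/(j - 5*O) (P(j, O) = 1/((5*O)*(-1) + j) = 1/(-5*O + j) = 1/(j - 5*O))
√((-2344 + P(-25, 12)) + 2531) = √((-2344 + 1/(-25 - 5*12)) + 2531) = √((-2344 + 1/(-25 - 60)) + 2531) = √((-2344 + 1/(-85)) + 2531) = √((-2344 - 1/85) + 2531) = √(-199241/85 + 2531) = √(15894/85) = 3*√150110/85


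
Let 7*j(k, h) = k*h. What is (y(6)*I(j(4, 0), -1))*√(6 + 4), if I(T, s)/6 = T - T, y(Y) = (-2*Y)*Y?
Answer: 0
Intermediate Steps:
y(Y) = -2*Y²
j(k, h) = h*k/7 (j(k, h) = (k*h)/7 = (h*k)/7 = h*k/7)
I(T, s) = 0 (I(T, s) = 6*(T - T) = 6*0 = 0)
(y(6)*I(j(4, 0), -1))*√(6 + 4) = (-2*6²*0)*√(6 + 4) = (-2*36*0)*√10 = (-72*0)*√10 = 0*√10 = 0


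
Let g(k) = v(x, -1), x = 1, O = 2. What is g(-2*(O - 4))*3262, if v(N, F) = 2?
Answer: 6524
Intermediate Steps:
g(k) = 2
g(-2*(O - 4))*3262 = 2*3262 = 6524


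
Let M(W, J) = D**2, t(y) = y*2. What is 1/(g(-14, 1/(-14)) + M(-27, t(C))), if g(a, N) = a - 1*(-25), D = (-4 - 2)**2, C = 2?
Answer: 1/1307 ≈ 0.00076511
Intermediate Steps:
t(y) = 2*y
D = 36 (D = (-6)**2 = 36)
M(W, J) = 1296 (M(W, J) = 36**2 = 1296)
g(a, N) = 25 + a (g(a, N) = a + 25 = 25 + a)
1/(g(-14, 1/(-14)) + M(-27, t(C))) = 1/((25 - 14) + 1296) = 1/(11 + 1296) = 1/1307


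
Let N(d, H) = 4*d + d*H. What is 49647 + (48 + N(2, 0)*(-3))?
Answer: 49671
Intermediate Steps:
N(d, H) = 4*d + H*d
49647 + (48 + N(2, 0)*(-3)) = 49647 + (48 + (2*(4 + 0))*(-3)) = 49647 + (48 + (2*4)*(-3)) = 49647 + (48 + 8*(-3)) = 49647 + (48 - 24) = 49647 + 24 = 49671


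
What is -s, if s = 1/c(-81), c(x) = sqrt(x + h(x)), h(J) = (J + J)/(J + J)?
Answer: I*sqrt(5)/20 ≈ 0.1118*I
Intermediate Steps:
h(J) = 1 (h(J) = (2*J)/((2*J)) = (2*J)*(1/(2*J)) = 1)
c(x) = sqrt(1 + x) (c(x) = sqrt(x + 1) = sqrt(1 + x))
s = -I*sqrt(5)/20 (s = 1/(sqrt(1 - 81)) = 1/(sqrt(-80)) = 1/(4*I*sqrt(5)) = -I*sqrt(5)/20 ≈ -0.1118*I)
-s = -(-1)*I*sqrt(5)/20 = I*sqrt(5)/20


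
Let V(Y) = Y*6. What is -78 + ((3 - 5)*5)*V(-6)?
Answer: 282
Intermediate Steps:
V(Y) = 6*Y
-78 + ((3 - 5)*5)*V(-6) = -78 + ((3 - 5)*5)*(6*(-6)) = -78 - 2*5*(-36) = -78 - 10*(-36) = -78 + 360 = 282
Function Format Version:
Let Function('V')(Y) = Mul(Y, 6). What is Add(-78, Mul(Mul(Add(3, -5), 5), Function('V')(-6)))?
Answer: 282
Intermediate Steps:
Function('V')(Y) = Mul(6, Y)
Add(-78, Mul(Mul(Add(3, -5), 5), Function('V')(-6))) = Add(-78, Mul(Mul(Add(3, -5), 5), Mul(6, -6))) = Add(-78, Mul(Mul(-2, 5), -36)) = Add(-78, Mul(-10, -36)) = Add(-78, 360) = 282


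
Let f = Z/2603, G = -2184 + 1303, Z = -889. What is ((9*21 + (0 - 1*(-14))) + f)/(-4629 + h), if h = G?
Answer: -52752/1434253 ≈ -0.036780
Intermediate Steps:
G = -881
f = -889/2603 ≈ -0.34153
h = -881
((9*21 + (0 - 1*(-14))) + f)/(-4629 + h) = ((9*21 + (0 - 1*(-14))) - 889/2603)/(-4629 - 881) = ((189 + (0 + 14)) - 889/2603)/(-5510) = ((189 + 14) - 889/2603)*(-1/5510) = (203 - 889/2603)*(-1/5510) = (527520/2603)*(-1/5510) = -52752/1434253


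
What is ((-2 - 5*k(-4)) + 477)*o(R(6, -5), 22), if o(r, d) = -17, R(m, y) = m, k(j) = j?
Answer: -8415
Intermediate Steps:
((-2 - 5*k(-4)) + 477)*o(R(6, -5), 22) = ((-2 - 5*(-4)) + 477)*(-17) = ((-2 + 20) + 477)*(-17) = (18 + 477)*(-17) = 495*(-17) = -8415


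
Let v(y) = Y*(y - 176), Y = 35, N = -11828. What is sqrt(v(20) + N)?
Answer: 2*I*sqrt(4322) ≈ 131.48*I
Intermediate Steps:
v(y) = -6160 + 35*y (v(y) = 35*(y - 176) = 35*(-176 + y) = -6160 + 35*y)
sqrt(v(20) + N) = sqrt((-6160 + 35*20) - 11828) = sqrt((-6160 + 700) - 11828) = sqrt(-5460 - 11828) = sqrt(-17288) = 2*I*sqrt(4322)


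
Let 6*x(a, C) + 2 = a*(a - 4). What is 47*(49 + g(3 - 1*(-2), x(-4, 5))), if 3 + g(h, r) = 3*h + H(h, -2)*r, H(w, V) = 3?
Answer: 3572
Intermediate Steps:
x(a, C) = -⅓ + a*(-4 + a)/6 (x(a, C) = -⅓ + (a*(a - 4))/6 = -⅓ + (a*(-4 + a))/6 = -⅓ + a*(-4 + a)/6)
g(h, r) = -3 + 3*h + 3*r (g(h, r) = -3 + (3*h + 3*r) = -3 + 3*h + 3*r)
47*(49 + g(3 - 1*(-2), x(-4, 5))) = 47*(49 + (-3 + 3*(3 - 1*(-2)) + 3*(-⅓ - ⅔*(-4) + (⅙)*(-4)²))) = 47*(49 + (-3 + 3*(3 + 2) + 3*(-⅓ + 8/3 + (⅙)*16))) = 47*(49 + (-3 + 3*5 + 3*(-⅓ + 8/3 + 8/3))) = 47*(49 + (-3 + 15 + 3*5)) = 47*(49 + (-3 + 15 + 15)) = 47*(49 + 27) = 47*76 = 3572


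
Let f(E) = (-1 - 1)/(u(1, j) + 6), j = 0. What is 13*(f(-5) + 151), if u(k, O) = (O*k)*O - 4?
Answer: 1950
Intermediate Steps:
u(k, O) = -4 + k*O² (u(k, O) = k*O² - 4 = -4 + k*O²)
f(E) = -1 (f(E) = (-1 - 1)/((-4 + 1*0²) + 6) = -2/((-4 + 1*0) + 6) = -2/((-4 + 0) + 6) = -2/(-4 + 6) = -2/2 = -2*½ = -1)
13*(f(-5) + 151) = 13*(-1 + 151) = 13*150 = 1950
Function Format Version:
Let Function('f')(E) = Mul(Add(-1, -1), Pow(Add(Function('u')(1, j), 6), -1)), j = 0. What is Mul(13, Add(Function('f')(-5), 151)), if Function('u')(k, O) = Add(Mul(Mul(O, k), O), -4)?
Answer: 1950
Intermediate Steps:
Function('u')(k, O) = Add(-4, Mul(k, Pow(O, 2))) (Function('u')(k, O) = Add(Mul(k, Pow(O, 2)), -4) = Add(-4, Mul(k, Pow(O, 2))))
Function('f')(E) = -1 (Function('f')(E) = Mul(Add(-1, -1), Pow(Add(Add(-4, Mul(1, Pow(0, 2))), 6), -1)) = Mul(-2, Pow(Add(Add(-4, Mul(1, 0)), 6), -1)) = Mul(-2, Pow(Add(Add(-4, 0), 6), -1)) = Mul(-2, Pow(Add(-4, 6), -1)) = Mul(-2, Pow(2, -1)) = Mul(-2, Rational(1, 2)) = -1)
Mul(13, Add(Function('f')(-5), 151)) = Mul(13, Add(-1, 151)) = Mul(13, 150) = 1950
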